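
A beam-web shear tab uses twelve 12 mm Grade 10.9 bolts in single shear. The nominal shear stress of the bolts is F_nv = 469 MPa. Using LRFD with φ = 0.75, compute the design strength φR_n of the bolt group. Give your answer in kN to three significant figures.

477 kN

A_b = π × 12² / 4 = 113.1 mm².
R_n = F_nv · A_b · n · n_s = 469 × 113.1 × 12 × 1 / 1000 = 636.5 kN.
Design strength φR_n = 0.75 × 636.5 = 477 kN.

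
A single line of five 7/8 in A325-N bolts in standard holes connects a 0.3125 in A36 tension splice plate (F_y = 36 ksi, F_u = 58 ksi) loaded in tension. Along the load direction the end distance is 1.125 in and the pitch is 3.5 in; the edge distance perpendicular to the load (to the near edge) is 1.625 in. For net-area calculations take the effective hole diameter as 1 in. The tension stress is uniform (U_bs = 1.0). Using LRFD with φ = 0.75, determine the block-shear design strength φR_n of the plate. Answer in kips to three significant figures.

91.9 kips

Shear plane L_v = 1.125 + 4·3.5 = 15.12 in; A_gv = 15.12 × 0.3125 = 4.727 in².
A_nv = (15.12 − 4.5·1) × 0.3125 = 3.32 in².
A_nt = (1.625 − 0.5·1) × 0.3125 = 0.3516 in².
0.6 F_u A_nv = 115.5 kips; 0.6 F_y A_gv = 102.1 kips → shear yielding governs the shear term.
R_n = 102.1 + 1.0 × 58 × 0.3516 = 122.5 kips.
Design strength φR_n = 0.75 × 122.5 = 91.9 kips.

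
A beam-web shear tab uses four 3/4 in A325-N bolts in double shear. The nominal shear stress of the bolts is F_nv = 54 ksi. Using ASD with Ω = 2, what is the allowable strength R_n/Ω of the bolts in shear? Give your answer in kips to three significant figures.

95.4 kips

A_b = π × 0.75² / 4 = 0.4418 in².
R_n = F_nv · A_b · n · n_s = 54 × 0.4418 × 4 × 2 = 190.9 kips.
Allowable strength R_n/Ω = 190.9 / 2 = 95.4 kips.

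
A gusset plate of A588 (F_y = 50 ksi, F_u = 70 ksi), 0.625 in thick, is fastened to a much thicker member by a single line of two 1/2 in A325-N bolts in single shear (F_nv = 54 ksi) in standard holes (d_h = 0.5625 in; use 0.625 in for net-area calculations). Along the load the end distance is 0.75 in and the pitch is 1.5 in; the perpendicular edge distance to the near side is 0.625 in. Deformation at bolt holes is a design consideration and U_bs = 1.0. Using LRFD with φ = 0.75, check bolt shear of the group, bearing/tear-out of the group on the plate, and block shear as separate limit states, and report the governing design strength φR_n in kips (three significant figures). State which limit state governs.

15.9 kips (bolt shear governs)

Bolt shear: A_b = π·0.5²/4 = 0.1963 in²; R_n = 54 × 0.1963 × 2 × 1 = 21.21 kips → 0.75 × 21.21 = 15.9 kips.
Bearing: edge l_c = 0.4688, r_n = 24.61 kips; interior l_c = 0.9375, r_n = 49.22 kips; R_n = 24.61 + 1·49.22 = 73.83 kips → 55.4 kips.
Block shear: A_gv = 1.406, A_nv = 0.8203, A_nt = 0.1953 in²; R_n = min(0.6F_uA_nv, 0.6F_yA_gv) + U_bs·F_u·A_nt = 48.12 kips → 36.1 kips.
Bolt shear governs: 15.9 kips.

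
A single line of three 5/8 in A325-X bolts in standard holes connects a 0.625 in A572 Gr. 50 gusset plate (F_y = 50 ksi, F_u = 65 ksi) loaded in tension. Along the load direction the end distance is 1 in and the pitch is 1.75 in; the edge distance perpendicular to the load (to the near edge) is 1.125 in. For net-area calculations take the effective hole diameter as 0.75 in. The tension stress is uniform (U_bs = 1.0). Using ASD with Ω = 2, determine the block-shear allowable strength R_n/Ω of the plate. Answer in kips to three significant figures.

Shear plane L_v = 1 + 2·1.75 = 4.5 in; A_gv = 4.5 × 0.625 = 2.812 in².
A_nv = (4.5 − 2.5·0.75) × 0.625 = 1.641 in².
A_nt = (1.125 − 0.5·0.75) × 0.625 = 0.4688 in².
0.6 F_u A_nv = 63.98 kips; 0.6 F_y A_gv = 84.38 kips → shear rupture governs the shear term.
R_n = 63.98 + 1.0 × 65 × 0.4688 = 94.45 kips.
Allowable strength R_n/Ω = 94.45 / 2 = 47.2 kips.

47.2 kips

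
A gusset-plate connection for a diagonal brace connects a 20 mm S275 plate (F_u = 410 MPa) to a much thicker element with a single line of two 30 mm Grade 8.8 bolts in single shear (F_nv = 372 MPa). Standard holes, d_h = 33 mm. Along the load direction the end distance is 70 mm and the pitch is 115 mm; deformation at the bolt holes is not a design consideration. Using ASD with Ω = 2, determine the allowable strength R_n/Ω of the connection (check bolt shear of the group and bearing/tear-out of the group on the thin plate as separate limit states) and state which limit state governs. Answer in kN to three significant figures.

Bolt shear: A_b = π·30²/4 = 706.9 mm²; R_n = 372 × 706.9 × 2 × 1 / 1000 = 525.9 kN → 525.9 / 2 = 263 kN.
Bearing (1.5 l_c t F_u ≤ 3.0 d t F_u): upper limit = 3.0·30·20·410 / 1000 = 738 kN.
  Edge l_c = 70 − 33/2 = 53.5 → r_n = 658.1 kN; interior l_c = 115 − 33 = 82 → r_n = 738 kN.
  R_n,bearing = 1·658.1 + 1·738 = 1396 kN → 1396 / 2 = 698 kN.
Bolt shear governs: 263 kN.

263 kN (bolt shear governs)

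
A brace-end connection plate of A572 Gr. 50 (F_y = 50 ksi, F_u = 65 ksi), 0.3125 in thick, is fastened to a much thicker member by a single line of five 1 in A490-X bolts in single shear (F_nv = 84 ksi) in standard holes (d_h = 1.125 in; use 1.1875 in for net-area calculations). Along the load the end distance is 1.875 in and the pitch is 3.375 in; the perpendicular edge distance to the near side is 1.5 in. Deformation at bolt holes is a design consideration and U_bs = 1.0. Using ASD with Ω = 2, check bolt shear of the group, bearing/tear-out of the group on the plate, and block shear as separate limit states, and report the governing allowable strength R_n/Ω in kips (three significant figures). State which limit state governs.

70.3 kips (block shear governs)

Bolt shear: A_b = π·1²/4 = 0.7854 in²; R_n = 84 × 0.7854 × 5 × 1 = 329.9 kips → 329.9 / 2 = 165 kips.
Bearing: edge l_c = 1.312, r_n = 31.99 kips; interior l_c = 2.25, r_n = 48.75 kips; R_n = 31.99 + 4·48.75 = 227 kips → 113 kips.
Block shear: A_gv = 4.805, A_nv = 3.135, A_nt = 0.2832 in²; R_n = min(0.6F_uA_nv, 0.6F_yA_gv) + U_bs·F_u·A_nt = 140.7 kips → 70.3 kips.
Block shear governs: 70.3 kips.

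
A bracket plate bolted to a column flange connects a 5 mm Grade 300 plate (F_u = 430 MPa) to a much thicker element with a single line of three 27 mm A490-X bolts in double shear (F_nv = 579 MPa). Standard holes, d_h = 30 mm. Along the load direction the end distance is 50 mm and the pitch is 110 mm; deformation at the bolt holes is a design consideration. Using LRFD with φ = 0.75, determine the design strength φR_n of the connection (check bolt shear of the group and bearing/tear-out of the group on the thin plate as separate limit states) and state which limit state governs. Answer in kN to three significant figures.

Bolt shear: A_b = π·27²/4 = 572.6 mm²; R_n = 579 × 572.6 × 3 × 2 / 1000 = 1989 kN → 0.75 × 1989 = 1490 kN.
Bearing (1.2 l_c t F_u ≤ 2.4 d t F_u): upper limit = 2.4·27·5·430 / 1000 = 139.3 kN.
  Edge l_c = 50 − 30/2 = 35 → r_n = 90.3 kN; interior l_c = 110 − 30 = 80 → r_n = 139.3 kN.
  R_n,bearing = 1·90.3 + 2·139.3 = 368.9 kN → 0.75 × 368.9 = 277 kN.
Bearing governs: 277 kN.

277 kN (bearing governs)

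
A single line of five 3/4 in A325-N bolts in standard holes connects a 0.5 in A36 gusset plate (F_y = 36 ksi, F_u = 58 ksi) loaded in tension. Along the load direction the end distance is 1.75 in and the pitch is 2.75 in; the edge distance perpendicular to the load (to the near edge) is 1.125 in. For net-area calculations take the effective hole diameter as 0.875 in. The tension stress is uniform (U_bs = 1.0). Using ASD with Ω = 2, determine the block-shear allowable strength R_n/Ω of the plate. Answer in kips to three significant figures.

78.8 kips

Shear plane L_v = 1.75 + 4·2.75 = 12.75 in; A_gv = 12.75 × 0.5 = 6.375 in².
A_nv = (12.75 − 4.5·0.875) × 0.5 = 4.406 in².
A_nt = (1.125 − 0.5·0.875) × 0.5 = 0.3438 in².
0.6 F_u A_nv = 153.3 kips; 0.6 F_y A_gv = 137.7 kips → shear yielding governs the shear term.
R_n = 137.7 + 1.0 × 58 × 0.3438 = 157.6 kips.
Allowable strength R_n/Ω = 157.6 / 2 = 78.8 kips.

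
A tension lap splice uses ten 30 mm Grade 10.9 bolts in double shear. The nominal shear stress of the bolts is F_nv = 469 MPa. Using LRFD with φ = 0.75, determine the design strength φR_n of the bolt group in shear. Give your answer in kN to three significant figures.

A_b = π × 30² / 4 = 706.9 mm².
R_n = F_nv · A_b · n · n_s = 469 × 706.9 × 10 × 2 / 1000 = 6630 kN.
Design strength φR_n = 0.75 × 6630 = 4970 kN.

4970 kN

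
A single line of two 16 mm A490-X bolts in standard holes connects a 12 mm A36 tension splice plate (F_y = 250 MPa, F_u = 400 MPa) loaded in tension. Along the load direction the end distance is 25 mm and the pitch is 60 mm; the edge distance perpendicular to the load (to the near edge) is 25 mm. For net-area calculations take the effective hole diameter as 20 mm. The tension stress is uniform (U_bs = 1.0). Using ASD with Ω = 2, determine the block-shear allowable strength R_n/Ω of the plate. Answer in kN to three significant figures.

112 kN

Shear plane L_v = 25 + 1·60 = 85 mm; A_gv = 85 × 12 = 1020 mm².
A_nv = (85 − 1.5·20) × 12 = 660 mm².
A_nt = (25 − 0.5·20) × 12 = 180 mm².
0.6 F_u A_nv = 158.4 kN; 0.6 F_y A_gv = 153 kN → shear yielding governs the shear term.
R_n = 153 + 1.0 × 400 × 180 / 1000 = 225 kN.
Allowable strength R_n/Ω = 225 / 2 = 112 kN.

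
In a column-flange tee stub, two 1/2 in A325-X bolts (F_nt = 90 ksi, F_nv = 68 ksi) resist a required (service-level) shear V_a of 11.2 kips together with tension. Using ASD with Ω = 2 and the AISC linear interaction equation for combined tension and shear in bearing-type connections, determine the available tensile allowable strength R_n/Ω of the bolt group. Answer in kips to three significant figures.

8.15 kips

A_b = π·0.5²/4 = 0.1963 in²; f_rv = 11.2 / (2 × 0.1963) = 28.52 ksi.
F'_nt = 1.3 F_nt − (Ω F_nt / F_nv) f_rv = 1.3·90 − (2·90/68)·28.52 = 41.5 ksi, capped at F_nt → F'_nt = 41.5 ksi.
R_n = F'_nt · A_b · n = 41.5 × 0.1963 × 2 = 16.3 kips.
Allowable strength R_n/Ω = 16.3 / 2 = 8.15 kips.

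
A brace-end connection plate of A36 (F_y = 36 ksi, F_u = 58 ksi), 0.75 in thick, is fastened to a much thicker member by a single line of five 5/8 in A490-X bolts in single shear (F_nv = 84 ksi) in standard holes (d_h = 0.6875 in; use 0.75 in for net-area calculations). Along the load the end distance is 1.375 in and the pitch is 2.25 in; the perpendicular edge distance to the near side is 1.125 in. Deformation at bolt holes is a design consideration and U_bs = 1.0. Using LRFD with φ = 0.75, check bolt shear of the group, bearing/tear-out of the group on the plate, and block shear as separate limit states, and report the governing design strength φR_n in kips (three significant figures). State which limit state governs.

Bolt shear: A_b = π·0.625²/4 = 0.3068 in²; R_n = 84 × 0.3068 × 5 × 1 = 128.9 kips → 0.75 × 128.9 = 96.6 kips.
Bearing: edge l_c = 1.031, r_n = 53.83 kips; interior l_c = 1.562, r_n = 65.25 kips; R_n = 53.83 + 4·65.25 = 314.8 kips → 236 kips.
Block shear: A_gv = 7.781, A_nv = 5.25, A_nt = 0.5625 in²; R_n = min(0.6F_uA_nv, 0.6F_yA_gv) + U_bs·F_u·A_nt = 200.7 kips → 151 kips.
Bolt shear governs: 96.6 kips.

96.6 kips (bolt shear governs)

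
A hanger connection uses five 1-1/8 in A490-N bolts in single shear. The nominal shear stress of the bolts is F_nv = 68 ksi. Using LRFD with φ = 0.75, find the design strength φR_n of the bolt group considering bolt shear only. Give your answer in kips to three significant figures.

253 kips

A_b = π × 1.125² / 4 = 0.994 in².
R_n = F_nv · A_b · n · n_s = 68 × 0.994 × 5 × 1 = 338 kips.
Design strength φR_n = 0.75 × 338 = 253 kips.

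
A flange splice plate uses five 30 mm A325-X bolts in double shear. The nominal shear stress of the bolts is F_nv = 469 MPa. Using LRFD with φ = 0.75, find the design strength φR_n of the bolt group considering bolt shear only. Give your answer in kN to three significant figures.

A_b = π × 30² / 4 = 706.9 mm².
R_n = F_nv · A_b · n · n_s = 469 × 706.9 × 5 × 2 / 1000 = 3315 kN.
Design strength φR_n = 0.75 × 3315 = 2490 kN.

2490 kN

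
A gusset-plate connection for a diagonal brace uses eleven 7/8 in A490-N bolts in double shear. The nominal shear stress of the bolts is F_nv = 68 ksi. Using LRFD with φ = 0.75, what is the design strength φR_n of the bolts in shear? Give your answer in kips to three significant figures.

A_b = π × 0.875² / 4 = 0.6013 in².
R_n = F_nv · A_b · n · n_s = 68 × 0.6013 × 11 × 2 = 899.6 kips.
Design strength φR_n = 0.75 × 899.6 = 675 kips.

675 kips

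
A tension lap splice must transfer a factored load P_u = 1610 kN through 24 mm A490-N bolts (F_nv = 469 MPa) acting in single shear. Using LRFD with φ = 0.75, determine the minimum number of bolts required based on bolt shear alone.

A_b = π·24²/4 = 452.4 mm².
Per-bolt design strength φR_n = 0.75 × 469 × 452.4 × 1 / 1000 = 159.1 kN.
n ≥ 1610 / 159.1 = 10.12 → use 11 bolts.

11 bolts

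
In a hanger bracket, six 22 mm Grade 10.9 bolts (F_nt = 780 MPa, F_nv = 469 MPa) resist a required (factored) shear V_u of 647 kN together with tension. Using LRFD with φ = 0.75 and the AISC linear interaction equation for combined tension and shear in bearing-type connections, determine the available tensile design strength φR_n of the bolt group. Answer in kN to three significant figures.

659 kN

A_b = π·22²/4 = 380.1 mm²; f_rv = 647 × 1000 / (6 × 380.1) = 283.7 MPa.
F'_nt = 1.3 F_nt − (F_nt / φF_nv) f_rv = 1.3·780 − (780/(0.75·469))·283.7 = 385 MPa, capped at F_nt → F'_nt = 385 MPa.
R_n = F'_nt · A_b · n = 385 × 380.1 × 6 / 1000 = 878 kN.
Design strength φR_n = 0.75 × 878 = 659 kN.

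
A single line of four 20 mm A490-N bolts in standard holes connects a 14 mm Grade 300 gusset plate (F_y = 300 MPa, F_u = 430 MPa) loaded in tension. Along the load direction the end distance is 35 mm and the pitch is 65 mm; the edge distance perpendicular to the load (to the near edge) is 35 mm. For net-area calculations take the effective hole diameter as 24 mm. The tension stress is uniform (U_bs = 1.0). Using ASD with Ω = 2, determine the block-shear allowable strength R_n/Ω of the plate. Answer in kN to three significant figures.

333 kN

Shear plane L_v = 35 + 3·65 = 230 mm; A_gv = 230 × 14 = 3220 mm².
A_nv = (230 − 3.5·24) × 14 = 2044 mm².
A_nt = (35 − 0.5·24) × 14 = 322 mm².
0.6 F_u A_nv = 527.4 kN; 0.6 F_y A_gv = 579.6 kN → shear rupture governs the shear term.
R_n = 527.4 + 1.0 × 430 × 322 / 1000 = 665.8 kN.
Allowable strength R_n/Ω = 665.8 / 2 = 333 kN.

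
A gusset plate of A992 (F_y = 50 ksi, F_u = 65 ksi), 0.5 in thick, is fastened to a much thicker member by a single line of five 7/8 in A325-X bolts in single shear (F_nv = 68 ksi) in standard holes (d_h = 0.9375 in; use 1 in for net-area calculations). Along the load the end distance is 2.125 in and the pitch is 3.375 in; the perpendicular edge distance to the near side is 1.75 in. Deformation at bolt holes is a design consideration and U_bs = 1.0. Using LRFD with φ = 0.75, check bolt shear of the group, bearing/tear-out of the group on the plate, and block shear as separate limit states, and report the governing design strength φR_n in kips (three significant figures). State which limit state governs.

153 kips (bolt shear governs)

Bolt shear: A_b = π·0.875²/4 = 0.6013 in²; R_n = 68 × 0.6013 × 5 × 1 = 204.4 kips → 0.75 × 204.4 = 153 kips.
Bearing: edge l_c = 1.656, r_n = 64.59 kips; interior l_c = 2.438, r_n = 68.25 kips; R_n = 64.59 + 4·68.25 = 337.6 kips → 253 kips.
Block shear: A_gv = 7.812, A_nv = 5.562, A_nt = 0.625 in²; R_n = min(0.6F_uA_nv, 0.6F_yA_gv) + U_bs·F_u·A_nt = 257.6 kips → 193 kips.
Bolt shear governs: 153 kips.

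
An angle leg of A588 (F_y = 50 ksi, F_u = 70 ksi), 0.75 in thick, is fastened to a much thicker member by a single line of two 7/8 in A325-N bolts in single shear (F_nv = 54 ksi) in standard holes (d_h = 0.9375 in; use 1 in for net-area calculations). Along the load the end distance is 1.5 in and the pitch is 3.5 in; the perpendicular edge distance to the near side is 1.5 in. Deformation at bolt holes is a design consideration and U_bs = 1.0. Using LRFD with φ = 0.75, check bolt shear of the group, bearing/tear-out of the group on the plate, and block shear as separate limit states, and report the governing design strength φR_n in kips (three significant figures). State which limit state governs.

Bolt shear: A_b = π·0.875²/4 = 0.6013 in²; R_n = 54 × 0.6013 × 2 × 1 = 64.94 kips → 0.75 × 64.94 = 48.7 kips.
Bearing: edge l_c = 1.031, r_n = 64.97 kips; interior l_c = 2.562, r_n = 110.3 kips; R_n = 64.97 + 1·110.3 = 175.2 kips → 131 kips.
Block shear: A_gv = 3.75, A_nv = 2.625, A_nt = 0.75 in²; R_n = min(0.6F_uA_nv, 0.6F_yA_gv) + U_bs·F_u·A_nt = 162.8 kips → 122 kips.
Bolt shear governs: 48.7 kips.

48.7 kips (bolt shear governs)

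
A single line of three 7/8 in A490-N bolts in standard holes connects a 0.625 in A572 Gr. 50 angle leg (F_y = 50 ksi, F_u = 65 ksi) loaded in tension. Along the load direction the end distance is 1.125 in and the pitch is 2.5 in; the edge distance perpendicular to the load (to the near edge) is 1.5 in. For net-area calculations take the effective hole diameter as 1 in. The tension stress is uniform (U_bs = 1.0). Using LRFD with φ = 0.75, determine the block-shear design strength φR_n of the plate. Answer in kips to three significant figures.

Shear plane L_v = 1.125 + 2·2.5 = 6.125 in; A_gv = 6.125 × 0.625 = 3.828 in².
A_nv = (6.125 − 2.5·1) × 0.625 = 2.266 in².
A_nt = (1.5 − 0.5·1) × 0.625 = 0.625 in².
0.6 F_u A_nv = 88.36 kips; 0.6 F_y A_gv = 114.8 kips → shear rupture governs the shear term.
R_n = 88.36 + 1.0 × 65 × 0.625 = 129 kips.
Design strength φR_n = 0.75 × 129 = 96.7 kips.

96.7 kips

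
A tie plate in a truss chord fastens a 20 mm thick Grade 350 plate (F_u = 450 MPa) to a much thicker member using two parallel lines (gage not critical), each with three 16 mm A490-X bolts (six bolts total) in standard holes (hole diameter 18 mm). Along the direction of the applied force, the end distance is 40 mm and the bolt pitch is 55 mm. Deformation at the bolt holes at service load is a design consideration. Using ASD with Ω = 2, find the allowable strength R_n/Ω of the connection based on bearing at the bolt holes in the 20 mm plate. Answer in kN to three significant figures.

Per bolt r_n = 1.2 l_c t F_u ≤ 2.4 d t F_u; upper limit = 2.4 × 16 × 20 × 450 / 1000 = 345.6 kN.
Edge bolt: l_c = 40 − 18/2 = 31 mm → 1.2 × 31 × 20 × 450 / 1000 = 334.8 → r_n = 334.8 kN.
Interior bolts: l_c = 55 − 18 = 37 mm → 1.2 × 37 × 20 × 450 / 1000 = 399.6 → r_n = 345.6 kN.
R_n = 2 × 334.8 + 4 × 345.6 = 2052 kN.
Allowable strength R_n/Ω = 2052 / 2 = 1030 kN.

1030 kN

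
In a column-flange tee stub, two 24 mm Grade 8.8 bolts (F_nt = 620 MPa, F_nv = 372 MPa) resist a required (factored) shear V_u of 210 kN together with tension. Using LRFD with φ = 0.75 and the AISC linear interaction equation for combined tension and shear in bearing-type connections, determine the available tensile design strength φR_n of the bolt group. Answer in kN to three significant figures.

197 kN

A_b = π·24²/4 = 452.4 mm²; f_rv = 210 × 1000 / (2 × 452.4) = 232.1 MPa.
F'_nt = 1.3 F_nt − (F_nt / φF_nv) f_rv = 1.3·620 − (620/(0.75·372))·232.1 = 290.2 MPa, capped at F_nt → F'_nt = 290.2 MPa.
R_n = F'_nt · A_b · n = 290.2 × 452.4 × 2 / 1000 = 262.6 kN.
Design strength φR_n = 0.75 × 262.6 = 197 kN.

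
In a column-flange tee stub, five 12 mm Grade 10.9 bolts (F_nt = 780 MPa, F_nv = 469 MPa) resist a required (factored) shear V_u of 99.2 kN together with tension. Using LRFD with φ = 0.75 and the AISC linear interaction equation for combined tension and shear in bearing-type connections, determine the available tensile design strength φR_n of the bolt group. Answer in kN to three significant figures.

265 kN

A_b = π·12²/4 = 113.1 mm²; f_rv = 99.2 × 1000 / (5 × 113.1) = 175.4 MPa.
F'_nt = 1.3 F_nt − (F_nt / φF_nv) f_rv = 1.3·780 − (780/(0.75·469))·175.4 = 625 MPa, capped at F_nt → F'_nt = 625 MPa.
R_n = F'_nt · A_b · n = 625 × 113.1 × 5 / 1000 = 353.4 kN.
Design strength φR_n = 0.75 × 353.4 = 265 kN.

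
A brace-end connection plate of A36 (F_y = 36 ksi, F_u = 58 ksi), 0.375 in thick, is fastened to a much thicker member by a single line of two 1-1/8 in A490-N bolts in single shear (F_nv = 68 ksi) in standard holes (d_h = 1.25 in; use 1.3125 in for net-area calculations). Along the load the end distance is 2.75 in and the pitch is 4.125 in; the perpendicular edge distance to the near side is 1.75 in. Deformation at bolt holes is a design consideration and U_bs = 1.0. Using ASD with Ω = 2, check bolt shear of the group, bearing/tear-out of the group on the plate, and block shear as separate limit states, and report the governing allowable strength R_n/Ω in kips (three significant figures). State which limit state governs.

Bolt shear: A_b = π·1.125²/4 = 0.994 in²; R_n = 68 × 0.994 × 2 × 1 = 135.2 kips → 135.2 / 2 = 67.6 kips.
Bearing: edge l_c = 2.125, r_n = 55.46 kips; interior l_c = 2.875, r_n = 58.72 kips; R_n = 55.46 + 1·58.72 = 114.2 kips → 57.1 kips.
Block shear: A_gv = 2.578, A_nv = 1.84, A_nt = 0.4102 in²; R_n = min(0.6F_uA_nv, 0.6F_yA_gv) + U_bs·F_u·A_nt = 79.48 kips → 39.7 kips.
Block shear governs: 39.7 kips.

39.7 kips (block shear governs)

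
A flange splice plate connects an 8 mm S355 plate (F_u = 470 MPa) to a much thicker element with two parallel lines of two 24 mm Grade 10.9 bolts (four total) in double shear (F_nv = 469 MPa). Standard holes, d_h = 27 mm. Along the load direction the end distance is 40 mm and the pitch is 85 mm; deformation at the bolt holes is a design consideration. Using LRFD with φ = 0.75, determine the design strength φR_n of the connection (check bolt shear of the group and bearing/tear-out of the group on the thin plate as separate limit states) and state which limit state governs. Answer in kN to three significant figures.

504 kN (bearing governs)

Bolt shear: A_b = π·24²/4 = 452.4 mm²; R_n = 469 × 452.4 × 4 × 2 / 1000 = 1697 kN → 0.75 × 1697 = 1270 kN.
Bearing (1.2 l_c t F_u ≤ 2.4 d t F_u): upper limit = 2.4·24·8·470 / 1000 = 216.6 kN.
  Edge l_c = 40 − 27/2 = 26.5 → r_n = 119.6 kN; interior l_c = 85 − 27 = 58 → r_n = 216.6 kN.
  R_n,bearing = 2·119.6 + 2·216.6 = 672.3 kN → 0.75 × 672.3 = 504 kN.
Bearing governs: 504 kN.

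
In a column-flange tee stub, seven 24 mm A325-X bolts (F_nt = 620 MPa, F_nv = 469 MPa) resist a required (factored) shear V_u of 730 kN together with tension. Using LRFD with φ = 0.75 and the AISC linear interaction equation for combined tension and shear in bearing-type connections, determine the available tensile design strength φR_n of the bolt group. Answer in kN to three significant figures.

A_b = π·24²/4 = 452.4 mm²; f_rv = 730 × 1000 / (7 × 452.4) = 230.5 MPa.
F'_nt = 1.3 F_nt − (F_nt / φF_nv) f_rv = 1.3·620 − (620/(0.75·469))·230.5 = 399.7 MPa, capped at F_nt → F'_nt = 399.7 MPa.
R_n = F'_nt · A_b · n = 399.7 × 452.4 × 7 / 1000 = 1266 kN.
Design strength φR_n = 0.75 × 1266 = 949 kN.

949 kN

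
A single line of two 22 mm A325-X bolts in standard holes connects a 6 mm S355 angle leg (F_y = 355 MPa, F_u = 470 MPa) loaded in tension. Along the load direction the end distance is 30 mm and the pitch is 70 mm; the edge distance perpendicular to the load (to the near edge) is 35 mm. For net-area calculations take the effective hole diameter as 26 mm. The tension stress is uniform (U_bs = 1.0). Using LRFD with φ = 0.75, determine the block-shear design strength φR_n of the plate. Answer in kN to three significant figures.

Shear plane L_v = 30 + 1·70 = 100 mm; A_gv = 100 × 6 = 600 mm².
A_nv = (100 − 1.5·26) × 6 = 366 mm².
A_nt = (35 − 0.5·26) × 6 = 132 mm².
0.6 F_u A_nv = 103.2 kN; 0.6 F_y A_gv = 127.8 kN → shear rupture governs the shear term.
R_n = 103.2 + 1.0 × 470 × 132 / 1000 = 165.3 kN.
Design strength φR_n = 0.75 × 165.3 = 124 kN.

124 kN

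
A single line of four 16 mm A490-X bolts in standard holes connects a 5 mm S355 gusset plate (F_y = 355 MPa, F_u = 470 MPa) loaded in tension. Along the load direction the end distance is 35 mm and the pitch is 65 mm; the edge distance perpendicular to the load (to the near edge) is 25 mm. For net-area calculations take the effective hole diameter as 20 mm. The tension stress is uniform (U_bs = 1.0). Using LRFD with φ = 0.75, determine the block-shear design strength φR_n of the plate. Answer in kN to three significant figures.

Shear plane L_v = 35 + 3·65 = 230 mm; A_gv = 230 × 5 = 1150 mm².
A_nv = (230 − 3.5·20) × 5 = 800 mm².
A_nt = (25 − 0.5·20) × 5 = 75 mm².
0.6 F_u A_nv = 225.6 kN; 0.6 F_y A_gv = 245 kN → shear rupture governs the shear term.
R_n = 225.6 + 1.0 × 470 × 75 / 1000 = 260.9 kN.
Design strength φR_n = 0.75 × 260.9 = 196 kN.

196 kN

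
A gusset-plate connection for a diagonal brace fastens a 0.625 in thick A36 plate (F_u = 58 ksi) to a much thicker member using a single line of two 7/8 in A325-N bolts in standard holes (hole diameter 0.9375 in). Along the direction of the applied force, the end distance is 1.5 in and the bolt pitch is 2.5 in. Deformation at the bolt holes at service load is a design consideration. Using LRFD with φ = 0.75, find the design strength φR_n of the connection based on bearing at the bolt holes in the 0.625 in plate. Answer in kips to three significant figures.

84.6 kips

Per bolt r_n = 1.2 l_c t F_u ≤ 2.4 d t F_u; upper limit = 2.4 × 0.875 × 0.625 × 58 = 76.12 kips.
Edge bolt: l_c = 1.5 − 0.9375/2 = 1.031 in → 1.2 × 1.031 × 0.625 × 58 = 44.86 → r_n = 44.86 kips.
Interior bolts: l_c = 2.5 − 0.9375 = 1.562 in → 1.2 × 1.562 × 0.625 × 58 = 67.97 → r_n = 67.97 kips.
R_n = 1 × 44.86 + 1 × 67.97 = 112.8 kips.
Design strength φR_n = 0.75 × 112.8 = 84.6 kips.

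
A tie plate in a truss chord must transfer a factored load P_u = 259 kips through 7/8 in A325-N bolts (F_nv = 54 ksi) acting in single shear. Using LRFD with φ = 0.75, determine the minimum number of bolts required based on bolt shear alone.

11 bolts

A_b = π·0.875²/4 = 0.6013 in².
Per-bolt design strength φR_n = 0.75 × 54 × 0.6013 × 1 = 24.35 kips.
n ≥ 259 / 24.35 = 10.64 → use 11 bolts.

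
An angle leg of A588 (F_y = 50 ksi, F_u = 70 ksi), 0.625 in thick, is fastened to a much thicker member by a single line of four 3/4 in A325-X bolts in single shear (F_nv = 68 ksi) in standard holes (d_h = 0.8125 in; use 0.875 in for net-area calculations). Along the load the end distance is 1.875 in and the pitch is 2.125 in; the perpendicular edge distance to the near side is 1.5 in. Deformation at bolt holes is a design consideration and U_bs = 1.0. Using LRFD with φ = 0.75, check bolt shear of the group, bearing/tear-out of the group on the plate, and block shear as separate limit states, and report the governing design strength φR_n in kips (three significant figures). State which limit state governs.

Bolt shear: A_b = π·0.75²/4 = 0.4418 in²; R_n = 68 × 0.4418 × 4 × 1 = 120.2 kips → 0.75 × 120.2 = 90.1 kips.
Bearing: edge l_c = 1.469, r_n = 77.11 kips; interior l_c = 1.312, r_n = 68.91 kips; R_n = 77.11 + 3·68.91 = 283.8 kips → 213 kips.
Block shear: A_gv = 5.156, A_nv = 3.242, A_nt = 0.6641 in²; R_n = min(0.6F_uA_nv, 0.6F_yA_gv) + U_bs·F_u·A_nt = 182.7 kips → 137 kips.
Bolt shear governs: 90.1 kips.

90.1 kips (bolt shear governs)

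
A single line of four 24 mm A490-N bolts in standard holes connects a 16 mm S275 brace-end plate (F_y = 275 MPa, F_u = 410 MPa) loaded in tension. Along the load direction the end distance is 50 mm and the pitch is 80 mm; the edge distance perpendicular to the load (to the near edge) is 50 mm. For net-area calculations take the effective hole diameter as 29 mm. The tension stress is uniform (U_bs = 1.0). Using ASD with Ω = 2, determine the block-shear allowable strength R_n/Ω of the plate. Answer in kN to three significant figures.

487 kN

Shear plane L_v = 50 + 3·80 = 290 mm; A_gv = 290 × 16 = 4640 mm².
A_nv = (290 − 3.5·29) × 16 = 3016 mm².
A_nt = (50 − 0.5·29) × 16 = 568 mm².
0.6 F_u A_nv = 741.9 kN; 0.6 F_y A_gv = 765.6 kN → shear rupture governs the shear term.
R_n = 741.9 + 1.0 × 410 × 568 / 1000 = 974.8 kN.
Allowable strength R_n/Ω = 974.8 / 2 = 487 kN.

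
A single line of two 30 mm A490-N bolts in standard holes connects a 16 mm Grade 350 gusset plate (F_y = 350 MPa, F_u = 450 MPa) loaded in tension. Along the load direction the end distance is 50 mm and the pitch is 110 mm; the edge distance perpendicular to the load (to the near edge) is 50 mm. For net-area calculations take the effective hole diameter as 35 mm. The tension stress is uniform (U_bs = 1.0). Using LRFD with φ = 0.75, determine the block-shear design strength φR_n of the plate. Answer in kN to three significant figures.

Shear plane L_v = 50 + 1·110 = 160 mm; A_gv = 160 × 16 = 2560 mm².
A_nv = (160 − 1.5·35) × 16 = 1720 mm².
A_nt = (50 − 0.5·35) × 16 = 520 mm².
0.6 F_u A_nv = 464.4 kN; 0.6 F_y A_gv = 537.6 kN → shear rupture governs the shear term.
R_n = 464.4 + 1.0 × 450 × 520 / 1000 = 698.4 kN.
Design strength φR_n = 0.75 × 698.4 = 524 kN.

524 kN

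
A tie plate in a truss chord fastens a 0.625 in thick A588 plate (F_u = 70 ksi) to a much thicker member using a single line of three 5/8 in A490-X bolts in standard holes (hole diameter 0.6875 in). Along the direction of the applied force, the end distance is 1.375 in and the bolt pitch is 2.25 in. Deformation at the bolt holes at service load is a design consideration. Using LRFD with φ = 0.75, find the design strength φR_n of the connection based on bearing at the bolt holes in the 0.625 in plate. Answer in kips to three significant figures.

139 kips

Per bolt r_n = 1.2 l_c t F_u ≤ 2.4 d t F_u; upper limit = 2.4 × 0.625 × 0.625 × 70 = 65.62 kips.
Edge bolt: l_c = 1.375 − 0.6875/2 = 1.031 in → 1.2 × 1.031 × 0.625 × 70 = 54.14 → r_n = 54.14 kips.
Interior bolts: l_c = 2.25 − 0.6875 = 1.562 in → 1.2 × 1.562 × 0.625 × 70 = 82.03 → r_n = 65.62 kips.
R_n = 1 × 54.14 + 2 × 65.62 = 185.4 kips.
Design strength φR_n = 0.75 × 185.4 = 139 kips.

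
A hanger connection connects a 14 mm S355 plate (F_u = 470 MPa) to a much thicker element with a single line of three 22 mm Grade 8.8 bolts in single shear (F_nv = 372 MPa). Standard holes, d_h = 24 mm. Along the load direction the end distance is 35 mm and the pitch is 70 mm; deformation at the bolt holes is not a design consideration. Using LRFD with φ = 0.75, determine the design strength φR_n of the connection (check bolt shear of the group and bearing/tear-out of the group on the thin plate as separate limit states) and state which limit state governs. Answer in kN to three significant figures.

318 kN (bolt shear governs)

Bolt shear: A_b = π·22²/4 = 380.1 mm²; R_n = 372 × 380.1 × 3 × 1 / 1000 = 424.2 kN → 0.75 × 424.2 = 318 kN.
Bearing (1.5 l_c t F_u ≤ 3.0 d t F_u): upper limit = 3.0·22·14·470 / 1000 = 434.3 kN.
  Edge l_c = 35 − 24/2 = 23 → r_n = 227 kN; interior l_c = 70 − 24 = 46 → r_n = 434.3 kN.
  R_n,bearing = 1·227 + 2·434.3 = 1096 kN → 0.75 × 1096 = 822 kN.
Bolt shear governs: 318 kN.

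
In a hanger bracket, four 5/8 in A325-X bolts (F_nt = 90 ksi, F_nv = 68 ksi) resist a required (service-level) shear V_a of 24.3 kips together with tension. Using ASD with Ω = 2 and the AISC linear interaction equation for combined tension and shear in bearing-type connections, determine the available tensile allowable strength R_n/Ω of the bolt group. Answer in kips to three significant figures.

A_b = π·0.625²/4 = 0.3068 in²; f_rv = 24.3 / (4 × 0.3068) = 19.8 ksi.
F'_nt = 1.3 F_nt − (Ω F_nt / F_nv) f_rv = 1.3·90 − (2·90/68)·19.8 = 64.58 ksi, capped at F_nt → F'_nt = 64.58 ksi.
R_n = F'_nt · A_b · n = 64.58 × 0.3068 × 4 = 79.26 kips.
Allowable strength R_n/Ω = 79.26 / 2 = 39.6 kips.

39.6 kips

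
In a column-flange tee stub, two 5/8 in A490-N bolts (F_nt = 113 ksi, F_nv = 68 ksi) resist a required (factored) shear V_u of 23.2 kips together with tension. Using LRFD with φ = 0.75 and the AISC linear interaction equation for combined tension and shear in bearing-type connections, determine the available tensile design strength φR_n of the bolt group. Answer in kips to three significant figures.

A_b = π·0.625²/4 = 0.3068 in²; f_rv = 23.2 / (2 × 0.3068) = 37.81 ksi.
F'_nt = 1.3 F_nt − (F_nt / φF_nv) f_rv = 1.3·113 − (113/(0.75·68))·37.81 = 63.12 ksi, capped at F_nt → F'_nt = 63.12 ksi.
R_n = F'_nt · A_b · n = 63.12 × 0.3068 × 2 = 38.73 kips.
Design strength φR_n = 0.75 × 38.73 = 29 kips.

29 kips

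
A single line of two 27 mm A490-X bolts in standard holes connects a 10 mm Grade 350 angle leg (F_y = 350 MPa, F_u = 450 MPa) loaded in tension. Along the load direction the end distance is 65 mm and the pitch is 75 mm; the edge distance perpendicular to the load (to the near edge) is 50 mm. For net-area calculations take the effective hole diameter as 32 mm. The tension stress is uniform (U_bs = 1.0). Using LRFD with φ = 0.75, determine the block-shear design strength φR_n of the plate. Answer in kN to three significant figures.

301 kN

Shear plane L_v = 65 + 1·75 = 140 mm; A_gv = 140 × 10 = 1400 mm².
A_nv = (140 − 1.5·32) × 10 = 920 mm².
A_nt = (50 − 0.5·32) × 10 = 340 mm².
0.6 F_u A_nv = 248.4 kN; 0.6 F_y A_gv = 294 kN → shear rupture governs the shear term.
R_n = 248.4 + 1.0 × 450 × 340 / 1000 = 401.4 kN.
Design strength φR_n = 0.75 × 401.4 = 301 kN.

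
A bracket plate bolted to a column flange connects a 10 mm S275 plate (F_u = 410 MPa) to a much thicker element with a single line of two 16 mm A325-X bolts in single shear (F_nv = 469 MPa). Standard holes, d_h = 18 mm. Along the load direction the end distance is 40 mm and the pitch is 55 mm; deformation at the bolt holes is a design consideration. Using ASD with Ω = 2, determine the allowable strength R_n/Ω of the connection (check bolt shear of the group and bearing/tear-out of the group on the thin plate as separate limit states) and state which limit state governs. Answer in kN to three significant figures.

Bolt shear: A_b = π·16²/4 = 201.1 mm²; R_n = 469 × 201.1 × 2 × 1 / 1000 = 188.6 kN → 188.6 / 2 = 94.3 kN.
Bearing (1.2 l_c t F_u ≤ 2.4 d t F_u): upper limit = 2.4·16·10·410 / 1000 = 157.4 kN.
  Edge l_c = 40 − 18/2 = 31 → r_n = 152.5 kN; interior l_c = 55 − 18 = 37 → r_n = 157.4 kN.
  R_n,bearing = 1·152.5 + 1·157.4 = 310 kN → 310 / 2 = 155 kN.
Bolt shear governs: 94.3 kN.

94.3 kN (bolt shear governs)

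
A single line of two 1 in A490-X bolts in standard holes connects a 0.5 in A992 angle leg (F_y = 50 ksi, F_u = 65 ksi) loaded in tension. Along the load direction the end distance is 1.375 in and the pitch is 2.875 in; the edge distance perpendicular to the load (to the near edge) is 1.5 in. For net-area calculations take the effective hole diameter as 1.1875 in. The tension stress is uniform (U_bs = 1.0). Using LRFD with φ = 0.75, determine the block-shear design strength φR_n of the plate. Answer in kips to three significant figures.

Shear plane L_v = 1.375 + 1·2.875 = 4.25 in; A_gv = 4.25 × 0.5 = 2.125 in².
A_nv = (4.25 − 1.5·1.1875) × 0.5 = 1.234 in².
A_nt = (1.5 − 0.5·1.1875) × 0.5 = 0.4531 in².
0.6 F_u A_nv = 48.14 kips; 0.6 F_y A_gv = 63.75 kips → shear rupture governs the shear term.
R_n = 48.14 + 1.0 × 65 × 0.4531 = 77.59 kips.
Design strength φR_n = 0.75 × 77.59 = 58.2 kips.

58.2 kips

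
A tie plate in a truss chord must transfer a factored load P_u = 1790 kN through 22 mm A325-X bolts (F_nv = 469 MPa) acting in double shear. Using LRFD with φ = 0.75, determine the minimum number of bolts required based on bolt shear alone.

A_b = π·22²/4 = 380.1 mm².
Per-bolt design strength φR_n = 0.75 × 469 × 380.1 × 2 / 1000 = 267.4 kN.
n ≥ 1790 / 267.4 = 6.694 → use 7 bolts.

7 bolts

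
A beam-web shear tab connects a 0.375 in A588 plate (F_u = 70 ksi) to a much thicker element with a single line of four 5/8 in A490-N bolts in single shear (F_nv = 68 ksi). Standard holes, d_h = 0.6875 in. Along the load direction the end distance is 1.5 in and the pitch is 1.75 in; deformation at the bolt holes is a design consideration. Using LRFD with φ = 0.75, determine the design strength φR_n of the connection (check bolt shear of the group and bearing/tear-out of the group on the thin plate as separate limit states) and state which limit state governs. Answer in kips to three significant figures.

62.6 kips (bolt shear governs)

Bolt shear: A_b = π·0.625²/4 = 0.3068 in²; R_n = 68 × 0.3068 × 4 × 1 = 83.45 kips → 0.75 × 83.45 = 62.6 kips.
Bearing (1.2 l_c t F_u ≤ 2.4 d t F_u): upper limit = 2.4·0.625·0.375·70 = 39.38 kips.
  Edge l_c = 1.5 − 0.6875/2 = 1.156 → r_n = 36.42 kips; interior l_c = 1.75 − 0.6875 = 1.062 → r_n = 33.47 kips.
  R_n,bearing = 1·36.42 + 3·33.47 = 136.8 kips → 0.75 × 136.8 = 103 kips.
Bolt shear governs: 62.6 kips.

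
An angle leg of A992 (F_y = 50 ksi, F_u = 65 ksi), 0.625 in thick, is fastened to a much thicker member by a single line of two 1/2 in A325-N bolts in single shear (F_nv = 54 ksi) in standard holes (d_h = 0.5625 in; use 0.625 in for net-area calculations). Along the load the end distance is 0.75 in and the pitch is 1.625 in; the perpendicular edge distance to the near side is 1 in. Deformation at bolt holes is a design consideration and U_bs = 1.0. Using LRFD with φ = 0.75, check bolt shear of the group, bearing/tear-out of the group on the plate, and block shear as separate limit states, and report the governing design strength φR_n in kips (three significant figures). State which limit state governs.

15.9 kips (bolt shear governs)

Bolt shear: A_b = π·0.5²/4 = 0.1963 in²; R_n = 54 × 0.1963 × 2 × 1 = 21.21 kips → 0.75 × 21.21 = 15.9 kips.
Bearing: edge l_c = 0.4688, r_n = 22.85 kips; interior l_c = 1.062, r_n = 48.75 kips; R_n = 22.85 + 1·48.75 = 71.6 kips → 53.7 kips.
Block shear: A_gv = 1.484, A_nv = 0.8984, A_nt = 0.4297 in²; R_n = min(0.6F_uA_nv, 0.6F_yA_gv) + U_bs·F_u·A_nt = 62.97 kips → 47.2 kips.
Bolt shear governs: 15.9 kips.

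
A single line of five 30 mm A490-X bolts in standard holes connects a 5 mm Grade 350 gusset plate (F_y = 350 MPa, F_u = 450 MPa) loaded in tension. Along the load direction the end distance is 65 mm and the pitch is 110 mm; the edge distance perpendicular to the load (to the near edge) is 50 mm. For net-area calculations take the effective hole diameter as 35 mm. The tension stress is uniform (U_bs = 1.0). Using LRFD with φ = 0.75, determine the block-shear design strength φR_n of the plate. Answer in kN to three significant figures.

407 kN

Shear plane L_v = 65 + 4·110 = 505 mm; A_gv = 505 × 5 = 2525 mm².
A_nv = (505 − 4.5·35) × 5 = 1738 mm².
A_nt = (50 − 0.5·35) × 5 = 162.5 mm².
0.6 F_u A_nv = 469.1 kN; 0.6 F_y A_gv = 530.2 kN → shear rupture governs the shear term.
R_n = 469.1 + 1.0 × 450 × 162.5 / 1000 = 542.2 kN.
Design strength φR_n = 0.75 × 542.2 = 407 kN.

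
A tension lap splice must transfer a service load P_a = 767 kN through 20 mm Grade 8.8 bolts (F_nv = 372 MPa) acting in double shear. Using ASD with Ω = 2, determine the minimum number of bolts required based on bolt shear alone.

A_b = π·20²/4 = 314.2 mm².
Per-bolt allowable strength R_n/Ω = 372 × 314.2 × 2 / 1000 / 2 = 116.9 kN.
n ≥ 767 / 116.9 = 6.563 → use 7 bolts.

7 bolts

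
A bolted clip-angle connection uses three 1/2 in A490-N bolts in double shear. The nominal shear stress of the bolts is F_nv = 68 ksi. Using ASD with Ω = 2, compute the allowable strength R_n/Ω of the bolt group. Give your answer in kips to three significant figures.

40.1 kips

A_b = π × 0.5² / 4 = 0.1963 in².
R_n = F_nv · A_b · n · n_s = 68 × 0.1963 × 3 × 2 = 80.11 kips.
Allowable strength R_n/Ω = 80.11 / 2 = 40.1 kips.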